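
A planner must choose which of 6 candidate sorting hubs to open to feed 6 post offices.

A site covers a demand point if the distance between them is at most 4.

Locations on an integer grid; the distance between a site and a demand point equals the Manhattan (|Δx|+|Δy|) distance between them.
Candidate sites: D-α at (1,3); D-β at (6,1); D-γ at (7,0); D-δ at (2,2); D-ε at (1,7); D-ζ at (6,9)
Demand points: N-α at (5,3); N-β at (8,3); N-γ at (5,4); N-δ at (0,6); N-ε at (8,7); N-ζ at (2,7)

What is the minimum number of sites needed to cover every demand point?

Coverage sets (demand points within 4 of each site):
  D-α: {N-α, N-δ}
  D-β: {N-α, N-β, N-γ}
  D-γ: {N-β}
  D-δ: {N-α}
  D-ε: {N-δ, N-ζ}
  D-ζ: {N-ε}
No 2 sites suffice: every size-2 union leaves at least one demand point uncovered.
But {D-β, D-ε, D-ζ} covers everything, so the minimum is 3.

3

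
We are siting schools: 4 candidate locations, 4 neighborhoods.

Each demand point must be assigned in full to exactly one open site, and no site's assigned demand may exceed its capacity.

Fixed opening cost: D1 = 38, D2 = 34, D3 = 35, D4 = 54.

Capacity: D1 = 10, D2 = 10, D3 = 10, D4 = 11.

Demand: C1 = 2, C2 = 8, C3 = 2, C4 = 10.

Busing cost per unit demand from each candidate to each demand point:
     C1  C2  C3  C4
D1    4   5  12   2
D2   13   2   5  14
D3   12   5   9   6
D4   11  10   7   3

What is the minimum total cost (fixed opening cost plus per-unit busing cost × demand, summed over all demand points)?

177

Open {D1, D2, D3}; cheapest assignment that respects the capacities:
  D1 (cap 10, load 10): C4 — cost 10×2 = 20
  D2 (cap 10, load 10): C2, C3 — cost 8×2 + 2×5 = 26
  D3 (cap 10, load 2): C1 — cost 2×12 = 24
  Shipping 70, fixed 107 → total 177.
  Any other capacity-feasible assignment to {D1, D2, D3} ships for at least 70.
Compare {D1, D2, D4}: its best feasible assignment gives total 190.
Compare {D2, D3, D4}: its best feasible assignment gives total 203.
Every other set of open sites that can feasibly serve all demand totals ≥ 190 even under its best assignment. Minimum: 177.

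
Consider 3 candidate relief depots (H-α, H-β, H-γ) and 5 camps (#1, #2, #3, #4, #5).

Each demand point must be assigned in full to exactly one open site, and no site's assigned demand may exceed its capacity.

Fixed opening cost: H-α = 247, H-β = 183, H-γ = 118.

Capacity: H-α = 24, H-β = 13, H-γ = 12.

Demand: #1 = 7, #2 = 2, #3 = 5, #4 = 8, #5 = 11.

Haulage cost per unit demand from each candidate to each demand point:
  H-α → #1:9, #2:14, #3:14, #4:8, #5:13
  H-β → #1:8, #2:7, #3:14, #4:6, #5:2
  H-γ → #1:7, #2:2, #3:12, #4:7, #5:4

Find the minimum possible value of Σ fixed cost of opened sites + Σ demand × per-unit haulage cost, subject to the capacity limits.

Open {H-α, H-γ}; cheapest assignment that respects the capacities:
  H-α (cap 24, load 22): #1, #2, #3, #4 — cost 7×9 + 2×14 + 5×14 + 8×8 = 225
  H-γ (cap 12, load 11): #5 — cost 11×4 = 44
  Shipping 269, fixed 365 → total 634.
  Any other capacity-feasible assignment to {H-α, H-γ} ships for at least 269.
Compare {H-α, H-β}: its best feasible assignment gives total 663.
Compare {H-α, H-β, H-γ}: its best feasible assignment gives total 757.
Every other set of open sites that can feasibly serve all demand totals ≥ 663 even under its best assignment. Minimum: 634.

634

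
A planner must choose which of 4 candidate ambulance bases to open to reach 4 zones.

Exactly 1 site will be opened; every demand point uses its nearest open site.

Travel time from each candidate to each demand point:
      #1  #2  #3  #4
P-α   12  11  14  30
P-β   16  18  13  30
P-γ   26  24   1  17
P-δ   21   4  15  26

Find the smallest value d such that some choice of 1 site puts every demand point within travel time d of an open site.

26

Open {P-γ}.
  Farthest demand point is #1 at travel time 26 (to P-γ); all others are ≤ 26.
With {P-δ} the worst case is 26.
With {P-α} the worst case is 30.
No size-1 selection achieves below 26.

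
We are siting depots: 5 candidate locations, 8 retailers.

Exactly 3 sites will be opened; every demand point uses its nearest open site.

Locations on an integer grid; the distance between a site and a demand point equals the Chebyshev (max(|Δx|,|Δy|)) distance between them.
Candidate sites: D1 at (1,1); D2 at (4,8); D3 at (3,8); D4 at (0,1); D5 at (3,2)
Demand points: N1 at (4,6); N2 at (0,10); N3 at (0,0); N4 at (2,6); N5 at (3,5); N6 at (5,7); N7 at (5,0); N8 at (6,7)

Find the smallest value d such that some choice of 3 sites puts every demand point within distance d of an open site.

Open {D1, D3, D5}.
  Farthest demand point is N2 at distance 3 (to D3); all others are ≤ 3.
With {D2, D3, D5} the worst case is 3.
With {D3, D4, D5} the worst case is 3.
No size-3 selection achieves below 3.

3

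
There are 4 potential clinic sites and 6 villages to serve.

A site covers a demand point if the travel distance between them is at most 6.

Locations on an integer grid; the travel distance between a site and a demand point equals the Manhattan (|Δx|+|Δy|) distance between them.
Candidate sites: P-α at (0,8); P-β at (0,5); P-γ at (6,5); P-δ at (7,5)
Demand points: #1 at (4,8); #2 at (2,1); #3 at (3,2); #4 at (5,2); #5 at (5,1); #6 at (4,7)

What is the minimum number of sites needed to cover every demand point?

2

Coverage sets (demand points within 6 of each site):
  P-α: {#1, #6}
  P-β: {#2, #3, #6}
  P-γ: {#1, #3, #4, #5, #6}
  P-δ: {#1, #4, #5, #6}
No single site covers all 6 demand points.
But {P-β, P-γ} covers everything, so the minimum is 2.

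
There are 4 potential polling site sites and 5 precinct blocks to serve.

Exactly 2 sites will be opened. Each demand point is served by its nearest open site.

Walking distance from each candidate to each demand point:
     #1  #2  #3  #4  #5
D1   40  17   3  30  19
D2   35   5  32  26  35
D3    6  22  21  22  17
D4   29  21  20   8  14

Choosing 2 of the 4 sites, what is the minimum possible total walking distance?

65

Open {D1, D3}.
  #1→D3 6, #2→D1 17, #3→D1 3, #4→D3 22, #5→D3 17  ⇒ total 65.
Compare {D3, D4}: total 69.
Compare {D1, D4}: total 71.
No size-2 selection does better; minimum is 65.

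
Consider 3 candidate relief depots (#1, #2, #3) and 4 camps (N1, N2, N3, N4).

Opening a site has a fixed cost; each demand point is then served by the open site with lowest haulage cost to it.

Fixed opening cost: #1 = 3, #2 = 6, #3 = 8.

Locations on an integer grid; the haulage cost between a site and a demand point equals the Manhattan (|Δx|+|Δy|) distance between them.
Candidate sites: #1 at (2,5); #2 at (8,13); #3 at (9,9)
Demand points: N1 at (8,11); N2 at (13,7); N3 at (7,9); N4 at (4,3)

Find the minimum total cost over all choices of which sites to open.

26

Open {#1, #3}: assign each demand point to its cheapest open site.
  N1→#3 3, N2→#3 6, N3→#3 2, N4→#1 4
  haulage cost 15, fixed 11 → total 26.
Compare {#3}: haulage cost 22 + fixed 8 = 30.
Compare {#1, #2}: haulage cost 22 + fixed 9 = 31.
Compare {#1, #2, #3}: haulage cost 14 + fixed 17 = 31.
All other subsets cost ≥ 30. Minimum total cost: 26.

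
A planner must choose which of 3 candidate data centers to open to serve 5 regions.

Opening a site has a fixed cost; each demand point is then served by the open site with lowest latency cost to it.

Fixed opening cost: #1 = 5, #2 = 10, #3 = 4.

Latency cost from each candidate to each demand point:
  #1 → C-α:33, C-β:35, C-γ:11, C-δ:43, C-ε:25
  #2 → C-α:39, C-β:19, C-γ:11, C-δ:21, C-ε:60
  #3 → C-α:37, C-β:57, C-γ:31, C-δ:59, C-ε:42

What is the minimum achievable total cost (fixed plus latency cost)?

Open {#1, #2}: assign each demand point to its cheapest open site.
  C-α→#1 33, C-β→#2 19, C-γ→#1 11, C-δ→#2 21, C-ε→#1 25
  latency cost 109, fixed 15 → total 124.
Compare {#1, #2, #3}: latency cost 109 + fixed 19 = 128.
Compare {#2, #3}: latency cost 130 + fixed 14 = 144.
Compare {#1}: latency cost 147 + fixed 5 = 152.
All other subsets cost ≥ 128. Minimum total cost: 124.

124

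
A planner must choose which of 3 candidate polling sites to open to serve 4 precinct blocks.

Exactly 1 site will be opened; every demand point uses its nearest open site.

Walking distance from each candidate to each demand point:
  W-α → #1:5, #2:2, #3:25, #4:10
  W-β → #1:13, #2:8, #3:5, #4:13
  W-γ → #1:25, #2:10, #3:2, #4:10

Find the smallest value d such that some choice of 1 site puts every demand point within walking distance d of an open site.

Open {W-β}.
  Farthest demand point is #1 at walking distance 13 (to W-β); all others are ≤ 13.
With {W-α} the worst case is 25.
With {W-γ} the worst case is 25.
No size-1 selection achieves below 13.

13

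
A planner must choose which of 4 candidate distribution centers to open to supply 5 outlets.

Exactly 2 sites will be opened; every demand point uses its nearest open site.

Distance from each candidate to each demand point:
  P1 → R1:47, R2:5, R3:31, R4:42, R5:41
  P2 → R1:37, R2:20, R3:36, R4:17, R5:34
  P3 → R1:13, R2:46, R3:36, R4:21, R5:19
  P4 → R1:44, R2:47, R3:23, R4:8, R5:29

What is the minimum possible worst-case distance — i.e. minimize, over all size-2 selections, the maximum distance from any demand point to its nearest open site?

31

Open {P1, P3}.
  Farthest demand point is R3 at distance 31 (to P1); all others are ≤ 31.
With {P2, P3} the worst case is 36.
With {P1, P2} the worst case is 37.
No size-2 selection achieves below 31.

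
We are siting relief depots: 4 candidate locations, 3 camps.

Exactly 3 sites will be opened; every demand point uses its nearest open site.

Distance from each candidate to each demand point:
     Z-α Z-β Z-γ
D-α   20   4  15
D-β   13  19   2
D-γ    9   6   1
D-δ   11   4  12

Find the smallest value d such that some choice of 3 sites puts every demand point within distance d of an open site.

9

Open {D-α, D-β, D-γ}.
  Farthest demand point is Z-α at distance 9 (to D-γ); all others are ≤ 9.
With {D-α, D-γ, D-δ} the worst case is 9.
With {D-β, D-γ, D-δ} the worst case is 9.
No size-3 selection achieves below 9.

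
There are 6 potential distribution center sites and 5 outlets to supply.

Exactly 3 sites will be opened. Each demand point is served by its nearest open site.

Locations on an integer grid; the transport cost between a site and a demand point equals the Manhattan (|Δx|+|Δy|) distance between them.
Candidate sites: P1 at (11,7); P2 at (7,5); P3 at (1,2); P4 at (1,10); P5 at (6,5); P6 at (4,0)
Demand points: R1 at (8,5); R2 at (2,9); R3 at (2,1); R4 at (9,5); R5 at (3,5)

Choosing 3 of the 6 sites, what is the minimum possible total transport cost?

11

Open {P2, P3, P4}.
  R1→P2 1, R2→P4 2, R3→P3 2, R4→P2 2, R5→P2 4  ⇒ total 11.
Compare {P2, P4, P6}: total 12.
Compare {P3, P4, P5}: total 12.
No size-3 selection does better; minimum is 11.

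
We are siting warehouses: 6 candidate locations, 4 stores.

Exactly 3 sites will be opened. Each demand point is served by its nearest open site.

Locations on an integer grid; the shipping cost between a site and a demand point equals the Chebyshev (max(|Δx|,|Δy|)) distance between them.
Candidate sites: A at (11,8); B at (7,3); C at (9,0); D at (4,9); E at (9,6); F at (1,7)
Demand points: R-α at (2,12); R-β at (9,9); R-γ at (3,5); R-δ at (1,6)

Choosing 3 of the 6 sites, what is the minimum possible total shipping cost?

8

Open {A, D, F}.
  R-α→D 3, R-β→A 2, R-γ→F 2, R-δ→F 1  ⇒ total 8.
Compare {D, E, F}: total 9.
Compare {A, B, F}: total 10.
No size-3 selection does better; minimum is 8.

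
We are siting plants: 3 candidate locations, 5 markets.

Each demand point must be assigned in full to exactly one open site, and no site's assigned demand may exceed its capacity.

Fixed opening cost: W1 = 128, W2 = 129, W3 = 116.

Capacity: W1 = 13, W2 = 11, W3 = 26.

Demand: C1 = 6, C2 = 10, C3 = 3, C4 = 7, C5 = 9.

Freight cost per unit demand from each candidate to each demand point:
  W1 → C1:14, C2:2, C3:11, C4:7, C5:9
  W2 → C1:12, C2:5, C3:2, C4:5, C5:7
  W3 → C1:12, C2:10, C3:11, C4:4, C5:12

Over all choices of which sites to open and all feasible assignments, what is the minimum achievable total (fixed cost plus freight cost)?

Open {W1, W3}; cheapest assignment that respects the capacities:
  W1 (cap 13, load 13): C2, C3 — cost 10×2 + 3×11 = 53
  W3 (cap 26, load 22): C1, C4, C5 — cost 6×12 + 7×4 + 9×12 = 208
  Shipping 261, fixed 244 → total 505.
  Any other capacity-feasible assignment to {W1, W3} ships for at least 261.
Compare {W2, W3}: its best feasible assignment gives total 536.
Compare {W1, W2, W3}: its best feasible assignment gives total 589.
Every other set of open sites that can feasibly serve all demand totals ≥ 536 even under its best assignment. Minimum: 505.

505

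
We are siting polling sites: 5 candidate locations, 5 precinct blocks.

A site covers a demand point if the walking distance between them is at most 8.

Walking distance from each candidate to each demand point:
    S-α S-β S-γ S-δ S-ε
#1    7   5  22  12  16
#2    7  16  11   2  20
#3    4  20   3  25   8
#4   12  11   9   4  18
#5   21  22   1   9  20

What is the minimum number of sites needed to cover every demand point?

Coverage sets (demand points within 8 of each site):
  #1: {S-α, S-β}
  #2: {S-α, S-δ}
  #3: {S-α, S-γ, S-ε}
  #4: {S-δ}
  #5: {S-γ}
No 2 sites suffice: every size-2 union leaves at least one demand point uncovered.
But {#1, #2, #3} covers everything, so the minimum is 3.

3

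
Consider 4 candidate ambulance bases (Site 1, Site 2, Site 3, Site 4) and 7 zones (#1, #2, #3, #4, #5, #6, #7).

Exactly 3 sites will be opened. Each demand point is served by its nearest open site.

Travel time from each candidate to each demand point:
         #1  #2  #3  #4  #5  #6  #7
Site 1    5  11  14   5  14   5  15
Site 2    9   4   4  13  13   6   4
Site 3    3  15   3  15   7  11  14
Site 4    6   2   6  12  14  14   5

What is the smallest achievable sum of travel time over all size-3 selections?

Open {Site 1, Site 3, Site 4}.
  #1→Site 3 3, #2→Site 4 2, #3→Site 3 3, #4→Site 1 5, #5→Site 3 7, #6→Site 1 5, #7→Site 4 5  ⇒ total 30.
Compare {Site 1, Site 2, Site 3}: total 31.
Compare {Site 2, Site 3, Site 4}: total 37.
No size-3 selection does better; minimum is 30.

30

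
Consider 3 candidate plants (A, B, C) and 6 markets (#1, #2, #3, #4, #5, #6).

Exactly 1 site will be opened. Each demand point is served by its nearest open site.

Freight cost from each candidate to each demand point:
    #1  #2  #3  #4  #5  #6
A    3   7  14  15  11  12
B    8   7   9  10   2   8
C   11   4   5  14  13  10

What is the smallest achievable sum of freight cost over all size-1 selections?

Open {B}.
  #1→B 8, #2→B 7, #3→B 9, #4→B 10, #5→B 2, #6→B 8  ⇒ total 44.
Compare {C}: total 57.
Compare {A}: total 62.

44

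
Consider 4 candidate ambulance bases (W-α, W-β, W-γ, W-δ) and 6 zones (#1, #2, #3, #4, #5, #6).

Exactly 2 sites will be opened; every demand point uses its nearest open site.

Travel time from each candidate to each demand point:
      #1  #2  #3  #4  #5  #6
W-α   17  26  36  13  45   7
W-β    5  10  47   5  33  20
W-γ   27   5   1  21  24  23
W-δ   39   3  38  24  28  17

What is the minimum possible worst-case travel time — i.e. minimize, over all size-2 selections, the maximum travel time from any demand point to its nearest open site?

24

Open {W-α, W-γ}.
  Farthest demand point is #5 at travel time 24 (to W-γ); all others are ≤ 24.
With {W-β, W-γ} the worst case is 24.
With {W-γ, W-δ} the worst case is 27.
No size-2 selection achieves below 24.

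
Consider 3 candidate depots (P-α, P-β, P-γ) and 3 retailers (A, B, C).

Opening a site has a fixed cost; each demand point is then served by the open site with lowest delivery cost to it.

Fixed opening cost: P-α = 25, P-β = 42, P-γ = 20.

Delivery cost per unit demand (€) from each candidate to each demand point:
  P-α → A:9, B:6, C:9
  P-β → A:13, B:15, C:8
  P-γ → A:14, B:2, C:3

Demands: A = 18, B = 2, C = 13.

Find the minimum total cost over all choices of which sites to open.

250

Open {P-α, P-γ}: assign each demand point to its cheapest open site.
  A→P-α 18×9=162, B→P-γ 2×2=4, C→P-γ 13×3=39
  delivery cost 205, fixed 45 → total 250.
Compare {P-α, P-β, P-γ}: delivery cost 205 + fixed 87 = 292.
Compare {P-γ}: delivery cost 295 + fixed 20 = 315.
Compare {P-α}: delivery cost 291 + fixed 25 = 316.
All other subsets cost ≥ 292. Minimum total cost: 250.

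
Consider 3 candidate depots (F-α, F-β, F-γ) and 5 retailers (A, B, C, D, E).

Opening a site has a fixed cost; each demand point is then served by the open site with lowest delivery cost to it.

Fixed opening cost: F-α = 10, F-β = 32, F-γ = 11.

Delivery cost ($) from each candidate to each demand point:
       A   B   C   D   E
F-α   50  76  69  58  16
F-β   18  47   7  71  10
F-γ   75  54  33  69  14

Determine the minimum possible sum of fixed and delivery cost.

182

Open {F-α, F-β}: assign each demand point to its cheapest open site.
  A→F-β 18, B→F-β 47, C→F-β 7, D→F-α 58, E→F-β 10
  delivery cost 140, fixed 42 → total 182.
Compare {F-β}: delivery cost 153 + fixed 32 = 185.
Compare {F-α, F-β, F-γ}: delivery cost 140 + fixed 53 = 193.
Compare {F-β, F-γ}: delivery cost 151 + fixed 43 = 194.
All other subsets cost ≥ 185. Minimum total cost: 182.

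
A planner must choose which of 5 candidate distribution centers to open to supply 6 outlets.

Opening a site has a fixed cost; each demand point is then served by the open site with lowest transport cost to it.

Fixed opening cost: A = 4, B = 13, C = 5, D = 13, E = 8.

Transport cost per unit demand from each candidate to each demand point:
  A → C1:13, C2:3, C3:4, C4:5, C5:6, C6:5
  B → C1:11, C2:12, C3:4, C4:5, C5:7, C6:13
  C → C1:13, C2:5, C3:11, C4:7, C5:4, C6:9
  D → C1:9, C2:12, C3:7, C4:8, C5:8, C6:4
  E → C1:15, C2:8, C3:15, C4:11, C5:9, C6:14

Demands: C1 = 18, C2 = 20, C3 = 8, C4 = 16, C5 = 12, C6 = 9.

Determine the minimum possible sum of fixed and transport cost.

440

Open {A, C, D}: assign each demand point to its cheapest open site.
  C1→D 18×9=162, C2→A 20×3=60, C3→A 8×4=32, C4→A 16×5=80, C5→C 12×4=48, C6→D 9×4=36
  transport cost 418, fixed 22 → total 440.
Compare {A, C, D, E}: transport cost 418 + fixed 30 = 448.
Compare {A, B, C, D}: transport cost 418 + fixed 35 = 453.
Compare {A, D}: transport cost 442 + fixed 17 = 459.
All other subsets cost ≥ 448. Minimum total cost: 440.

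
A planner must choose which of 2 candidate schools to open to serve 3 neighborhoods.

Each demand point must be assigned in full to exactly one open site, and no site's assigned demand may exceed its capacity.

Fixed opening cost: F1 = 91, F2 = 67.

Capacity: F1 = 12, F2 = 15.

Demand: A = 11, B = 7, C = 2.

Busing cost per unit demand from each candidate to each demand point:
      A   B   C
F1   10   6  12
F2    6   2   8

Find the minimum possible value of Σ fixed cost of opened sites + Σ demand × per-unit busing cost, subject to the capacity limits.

Open {F1, F2}; cheapest assignment that respects the capacities:
  F1 (cap 12, load 7): B — cost 7×6 = 42
  F2 (cap 15, load 13): A, C — cost 11×6 + 2×8 = 82
  Shipping 124, fixed 158 → total 282.
  Any other capacity-feasible assignment to {F1, F2} ships for at least 124.
Total demand is 20 and no other set of sites has combined capacity ≥ 20, so {F1, F2} is the only feasible choice of open sites. Minimum: 282.

282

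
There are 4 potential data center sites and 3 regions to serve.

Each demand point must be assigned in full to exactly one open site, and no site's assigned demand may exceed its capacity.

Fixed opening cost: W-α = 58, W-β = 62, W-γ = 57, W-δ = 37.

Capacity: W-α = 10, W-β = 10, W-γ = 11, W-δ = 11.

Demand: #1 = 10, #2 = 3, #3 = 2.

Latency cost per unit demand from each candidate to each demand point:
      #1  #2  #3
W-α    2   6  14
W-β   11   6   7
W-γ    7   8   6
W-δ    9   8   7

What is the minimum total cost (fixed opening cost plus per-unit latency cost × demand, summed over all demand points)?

153

Open {W-α, W-δ}; cheapest assignment that respects the capacities:
  W-α (cap 10, load 10): #1 — cost 10×2 = 20
  W-δ (cap 11, load 5): #2, #3 — cost 3×8 + 2×7 = 38
  Shipping 58, fixed 95 → total 153.
  Any other capacity-feasible assignment to {W-α, W-δ} ships for at least 58.
Compare {W-α, W-γ}: its best feasible assignment gives total 171.
Compare {W-α, W-β}: its best feasible assignment gives total 172.
Every other set of open sites that can feasibly serve all demand totals ≥ 171 even under its best assignment. Minimum: 153.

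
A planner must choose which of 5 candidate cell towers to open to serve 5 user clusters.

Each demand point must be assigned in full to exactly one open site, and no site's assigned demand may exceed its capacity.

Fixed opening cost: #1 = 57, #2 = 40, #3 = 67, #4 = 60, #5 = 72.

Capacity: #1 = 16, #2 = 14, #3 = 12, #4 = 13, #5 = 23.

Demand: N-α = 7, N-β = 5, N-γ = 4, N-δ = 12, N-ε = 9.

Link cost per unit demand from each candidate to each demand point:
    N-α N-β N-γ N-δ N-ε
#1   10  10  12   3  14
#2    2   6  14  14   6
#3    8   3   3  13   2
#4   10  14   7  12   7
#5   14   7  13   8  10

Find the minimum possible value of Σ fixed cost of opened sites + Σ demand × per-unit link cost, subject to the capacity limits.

Open {#1, #2, #3}; cheapest assignment that respects the capacities:
  #1 (cap 16, load 16): N-γ, N-δ — cost 4×12 + 12×3 = 84
  #2 (cap 14, load 12): N-α, N-β — cost 7×2 + 5×6 = 44
  #3 (cap 12, load 9): N-ε — cost 9×2 = 18
  Shipping 146, fixed 164 → total 310.
  Any other capacity-feasible assignment to {#1, #2, #3} ships for at least 146.
Compare {#1, #2, #4}: its best feasible assignment gives total 328.
Compare {#1, #2, #3, #4}: its best feasible assignment gives total 350.
Every other set of open sites that can feasibly serve all demand totals ≥ 328 even under its best assignment. Minimum: 310.

310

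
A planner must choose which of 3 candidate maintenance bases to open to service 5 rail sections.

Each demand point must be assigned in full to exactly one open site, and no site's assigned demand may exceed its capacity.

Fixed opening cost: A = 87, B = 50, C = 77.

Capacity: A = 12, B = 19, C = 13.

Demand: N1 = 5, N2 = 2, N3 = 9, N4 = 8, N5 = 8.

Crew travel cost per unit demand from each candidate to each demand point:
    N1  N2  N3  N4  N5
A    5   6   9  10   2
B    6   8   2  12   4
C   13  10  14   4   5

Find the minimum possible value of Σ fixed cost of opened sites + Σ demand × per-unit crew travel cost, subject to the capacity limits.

Open {B, C}; cheapest assignment that respects the capacities:
  B (cap 19, load 19): N2, N3, N5 — cost 2×8 + 9×2 + 8×4 = 66
  C (cap 13, load 13): N1, N4 — cost 5×13 + 8×4 = 97
  Shipping 163, fixed 127 → total 290.
  Any other capacity-feasible assignment to {B, C} ships for at least 163.
Compare {A, B, C}: its best feasible assignment gives total 322.
Every other set of open sites that can feasibly serve all demand totals ≥ 322 even under its best assignment. Minimum: 290.

290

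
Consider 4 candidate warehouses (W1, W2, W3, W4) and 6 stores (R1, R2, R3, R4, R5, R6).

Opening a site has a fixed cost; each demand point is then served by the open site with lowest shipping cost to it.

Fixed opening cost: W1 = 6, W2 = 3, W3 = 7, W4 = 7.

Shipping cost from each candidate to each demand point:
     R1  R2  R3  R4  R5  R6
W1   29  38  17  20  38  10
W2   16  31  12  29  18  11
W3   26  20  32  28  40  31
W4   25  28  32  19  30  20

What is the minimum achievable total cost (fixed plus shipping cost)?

112

Open {W1, W2, W3}: assign each demand point to its cheapest open site.
  R1→W2 16, R2→W3 20, R3→W2 12, R4→W1 20, R5→W2 18, R6→W1 10
  shipping cost 96, fixed 16 → total 112.
Compare {W2, W3, W4}: shipping cost 96 + fixed 17 = 113.
Compare {W2, W4}: shipping cost 104 + fixed 10 = 114.
Compare {W2, W3}: shipping cost 105 + fixed 10 = 115.
All other subsets cost ≥ 113. Minimum total cost: 112.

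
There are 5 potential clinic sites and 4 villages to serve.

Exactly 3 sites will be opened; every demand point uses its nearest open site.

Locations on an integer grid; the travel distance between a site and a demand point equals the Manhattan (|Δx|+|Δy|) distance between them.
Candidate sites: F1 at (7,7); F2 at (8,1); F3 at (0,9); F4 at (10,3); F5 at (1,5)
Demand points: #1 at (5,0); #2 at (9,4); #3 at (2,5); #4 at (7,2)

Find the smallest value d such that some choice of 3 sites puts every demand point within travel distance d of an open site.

Open {F1, F2, F5}.
  Farthest demand point is #1 at travel distance 4 (to F2); all others are ≤ 4.
With {F2, F3, F5} the worst case is 4.
With {F2, F4, F5} the worst case is 4.
No size-3 selection achieves below 4.

4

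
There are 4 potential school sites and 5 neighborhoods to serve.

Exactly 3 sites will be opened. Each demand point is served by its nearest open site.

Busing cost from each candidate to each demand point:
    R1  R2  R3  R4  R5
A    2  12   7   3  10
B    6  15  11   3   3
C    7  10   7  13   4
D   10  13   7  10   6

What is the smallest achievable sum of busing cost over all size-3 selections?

25

Open {A, B, C}.
  R1→A 2, R2→C 10, R3→A 7, R4→A 3, R5→B 3  ⇒ total 25.
Compare {A, C, D}: total 26.
Compare {A, B, D}: total 27.
No size-3 selection does better; minimum is 25.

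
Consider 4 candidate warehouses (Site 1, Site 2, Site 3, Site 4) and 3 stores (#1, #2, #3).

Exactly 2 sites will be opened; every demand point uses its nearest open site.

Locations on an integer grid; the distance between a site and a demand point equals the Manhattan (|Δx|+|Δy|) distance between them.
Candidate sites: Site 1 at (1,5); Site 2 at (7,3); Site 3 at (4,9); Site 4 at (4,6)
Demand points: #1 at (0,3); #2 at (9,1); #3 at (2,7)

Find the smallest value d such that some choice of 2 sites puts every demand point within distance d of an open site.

Open {Site 1, Site 2}.
  Farthest demand point is #2 at distance 4 (to Site 2); all others are ≤ 4.
With {Site 2, Site 3} the worst case is 7.
With {Site 2, Site 4} the worst case is 7.
No size-2 selection achieves below 4.

4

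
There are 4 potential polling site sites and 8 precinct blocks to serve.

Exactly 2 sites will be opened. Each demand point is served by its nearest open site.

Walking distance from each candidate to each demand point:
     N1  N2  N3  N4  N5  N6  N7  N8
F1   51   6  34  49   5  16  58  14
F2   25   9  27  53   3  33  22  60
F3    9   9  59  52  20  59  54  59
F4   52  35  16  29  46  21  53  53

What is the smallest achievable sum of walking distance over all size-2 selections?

Open {F1, F2}.
  N1→F2 25, N2→F1 6, N3→F2 27, N4→F1 49, N5→F2 3, N6→F1 16, N7→F2 22, N8→F1 14  ⇒ total 162.
Compare {F2, F4}: total 178.
Compare {F1, F3}: total 187.
No size-2 selection does better; minimum is 162.

162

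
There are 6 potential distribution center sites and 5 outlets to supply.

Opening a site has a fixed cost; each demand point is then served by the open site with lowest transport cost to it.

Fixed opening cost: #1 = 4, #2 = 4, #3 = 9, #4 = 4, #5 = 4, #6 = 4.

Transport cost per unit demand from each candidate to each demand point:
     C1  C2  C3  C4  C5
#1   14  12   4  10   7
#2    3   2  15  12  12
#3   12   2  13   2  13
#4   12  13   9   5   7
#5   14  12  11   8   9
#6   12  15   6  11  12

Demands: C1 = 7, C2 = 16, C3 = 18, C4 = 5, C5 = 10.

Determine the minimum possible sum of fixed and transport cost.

222

Open {#1, #2, #3}: assign each demand point to its cheapest open site.
  C1→#2 7×3=21, C2→#2 16×2=32, C3→#1 18×4=72, C4→#3 5×2=10, C5→#1 10×7=70
  transport cost 205, fixed 17 → total 222.
Compare {#1, #2, #3, #4}: transport cost 205 + fixed 21 = 226.
Compare {#1, #2, #3, #5}: transport cost 205 + fixed 21 = 226.
Compare {#1, #2, #3, #6}: transport cost 205 + fixed 21 = 226.
All other subsets cost ≥ 226. Minimum total cost: 222.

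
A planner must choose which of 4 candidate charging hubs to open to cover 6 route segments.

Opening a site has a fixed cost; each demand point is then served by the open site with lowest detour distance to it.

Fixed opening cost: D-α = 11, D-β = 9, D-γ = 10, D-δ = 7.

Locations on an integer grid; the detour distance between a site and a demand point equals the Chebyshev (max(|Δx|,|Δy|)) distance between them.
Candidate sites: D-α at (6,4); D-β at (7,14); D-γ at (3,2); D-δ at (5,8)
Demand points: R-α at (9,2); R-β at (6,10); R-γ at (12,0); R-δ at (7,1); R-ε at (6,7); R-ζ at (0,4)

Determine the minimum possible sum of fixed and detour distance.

Open {D-δ}: assign each demand point to its cheapest open site.
  R-α→D-δ 6, R-β→D-δ 2, R-γ→D-δ 8, R-δ→D-δ 7, R-ε→D-δ 1, R-ζ→D-δ 5
  detour distance 29, fixed 7 → total 36.
Compare {D-α}: detour distance 27 + fixed 11 = 38.
Compare {D-α, D-δ}: detour distance 20 + fixed 18 = 38.
Compare {D-γ, D-δ}: detour distance 24 + fixed 17 = 41.
All other subsets cost ≥ 38. Minimum total cost: 36.

36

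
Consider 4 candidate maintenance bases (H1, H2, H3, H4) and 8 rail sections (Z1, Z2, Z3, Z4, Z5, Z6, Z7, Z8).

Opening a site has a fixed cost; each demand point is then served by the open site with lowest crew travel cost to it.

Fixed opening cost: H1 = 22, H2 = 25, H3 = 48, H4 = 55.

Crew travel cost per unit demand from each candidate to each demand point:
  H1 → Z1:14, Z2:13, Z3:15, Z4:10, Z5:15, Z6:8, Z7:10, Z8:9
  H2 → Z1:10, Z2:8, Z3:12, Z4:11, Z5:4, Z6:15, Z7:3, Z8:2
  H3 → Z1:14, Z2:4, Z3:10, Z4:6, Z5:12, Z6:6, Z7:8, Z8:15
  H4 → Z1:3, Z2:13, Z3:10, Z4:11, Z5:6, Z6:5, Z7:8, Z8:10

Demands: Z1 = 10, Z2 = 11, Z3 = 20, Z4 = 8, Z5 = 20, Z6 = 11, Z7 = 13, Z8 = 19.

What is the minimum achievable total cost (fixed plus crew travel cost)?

Open {H2, H3, H4}: assign each demand point to its cheapest open site.
  Z1→H4 10×3=30, Z2→H3 11×4=44, Z3→H3 20×10=200, Z4→H3 8×6=48, Z5→H2 20×4=80, Z6→H4 11×5=55, Z7→H2 13×3=39, Z8→H2 19×2=38
  crew travel cost 534, fixed 128 → total 662.
Compare {H1, H2, H3, H4}: crew travel cost 534 + fixed 150 = 684.
Compare {H2, H3}: crew travel cost 615 + fixed 73 = 688.
Compare {H2, H4}: crew travel cost 618 + fixed 80 = 698.
All other subsets cost ≥ 684. Minimum total cost: 662.

662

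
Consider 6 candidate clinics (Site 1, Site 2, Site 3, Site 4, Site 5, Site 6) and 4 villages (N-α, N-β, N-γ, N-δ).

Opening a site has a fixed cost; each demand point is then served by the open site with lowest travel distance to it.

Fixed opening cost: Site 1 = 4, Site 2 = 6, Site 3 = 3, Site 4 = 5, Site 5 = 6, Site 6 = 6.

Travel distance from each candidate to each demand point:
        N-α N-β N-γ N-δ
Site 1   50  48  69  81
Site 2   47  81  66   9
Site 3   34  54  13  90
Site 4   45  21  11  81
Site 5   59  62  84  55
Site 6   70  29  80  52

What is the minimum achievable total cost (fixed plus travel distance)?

Open {Site 2, Site 3, Site 4}: assign each demand point to its cheapest open site.
  N-α→Site 3 34, N-β→Site 4 21, N-γ→Site 4 11, N-δ→Site 2 9
  travel distance 75, fixed 14 → total 89.
Compare {Site 1, Site 2, Site 3, Site 4}: travel distance 75 + fixed 18 = 93.
Compare {Site 2, Site 3, Site 4, Site 5}: travel distance 75 + fixed 20 = 95.
Compare {Site 2, Site 3, Site 4, Site 6}: travel distance 75 + fixed 20 = 95.
All other subsets cost ≥ 93. Minimum total cost: 89.

89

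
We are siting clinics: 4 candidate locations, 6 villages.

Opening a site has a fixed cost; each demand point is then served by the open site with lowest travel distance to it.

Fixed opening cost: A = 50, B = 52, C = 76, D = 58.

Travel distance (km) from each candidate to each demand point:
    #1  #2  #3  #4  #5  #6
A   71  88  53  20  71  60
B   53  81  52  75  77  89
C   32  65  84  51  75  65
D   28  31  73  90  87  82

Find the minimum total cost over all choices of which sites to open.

371

Open {A, D}: assign each demand point to its cheapest open site.
  #1→D 28, #2→D 31, #3→A 53, #4→A 20, #5→A 71, #6→A 60
  travel distance 263, fixed 108 → total 371.
Compare {A}: travel distance 363 + fixed 50 = 413.
Compare {A, B, D}: travel distance 262 + fixed 160 = 422.
Compare {A, C}: travel distance 301 + fixed 126 = 427.
All other subsets cost ≥ 413. Minimum total cost: 371.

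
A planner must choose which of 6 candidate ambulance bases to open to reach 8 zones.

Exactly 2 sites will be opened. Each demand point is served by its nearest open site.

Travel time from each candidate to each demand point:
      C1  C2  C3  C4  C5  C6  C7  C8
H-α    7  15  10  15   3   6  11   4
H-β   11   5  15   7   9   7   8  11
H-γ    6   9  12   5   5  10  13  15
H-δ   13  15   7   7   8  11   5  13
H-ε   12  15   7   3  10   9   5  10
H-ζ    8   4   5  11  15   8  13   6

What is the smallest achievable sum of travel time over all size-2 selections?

49

Open {H-ε, H-ζ}.
  C1→H-ζ 8, C2→H-ζ 4, C3→H-ζ 5, C4→H-ε 3, C5→H-ε 10, C6→H-ζ 8, C7→H-ε 5, C8→H-ζ 6  ⇒ total 49.
Compare {H-α, H-β}: total 50.
Compare {H-α, H-ε}: total 50.
No size-2 selection does better; minimum is 49.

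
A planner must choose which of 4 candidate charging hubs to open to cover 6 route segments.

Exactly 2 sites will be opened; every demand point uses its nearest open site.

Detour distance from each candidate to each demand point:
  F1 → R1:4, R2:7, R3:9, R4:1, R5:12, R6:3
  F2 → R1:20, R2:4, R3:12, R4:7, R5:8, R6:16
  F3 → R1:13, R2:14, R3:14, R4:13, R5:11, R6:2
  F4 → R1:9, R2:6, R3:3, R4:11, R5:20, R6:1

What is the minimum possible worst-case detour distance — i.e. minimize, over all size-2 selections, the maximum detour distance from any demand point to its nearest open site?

Open {F1, F2}.
  Farthest demand point is R3 at detour distance 9 (to F1); all others are ≤ 9.
With {F2, F4} the worst case is 9.
With {F1, F3} the worst case is 11.
No size-2 selection achieves below 9.

9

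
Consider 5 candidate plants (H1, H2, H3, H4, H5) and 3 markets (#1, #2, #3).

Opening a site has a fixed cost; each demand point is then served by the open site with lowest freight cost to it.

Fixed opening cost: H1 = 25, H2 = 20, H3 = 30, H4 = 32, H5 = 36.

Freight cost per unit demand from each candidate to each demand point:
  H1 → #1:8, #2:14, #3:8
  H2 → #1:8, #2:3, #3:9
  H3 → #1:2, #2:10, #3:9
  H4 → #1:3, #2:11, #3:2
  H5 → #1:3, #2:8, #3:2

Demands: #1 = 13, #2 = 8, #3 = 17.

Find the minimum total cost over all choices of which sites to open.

149

Open {H2, H4}: assign each demand point to its cheapest open site.
  #1→H4 13×3=39, #2→H2 8×3=24, #3→H4 17×2=34
  freight cost 97, fixed 52 → total 149.
Compare {H2, H5}: freight cost 97 + fixed 56 = 153.
Compare {H2, H3, H4}: freight cost 84 + fixed 82 = 166.
Compare {H2, H3, H5}: freight cost 84 + fixed 86 = 170.
All other subsets cost ≥ 153. Minimum total cost: 149.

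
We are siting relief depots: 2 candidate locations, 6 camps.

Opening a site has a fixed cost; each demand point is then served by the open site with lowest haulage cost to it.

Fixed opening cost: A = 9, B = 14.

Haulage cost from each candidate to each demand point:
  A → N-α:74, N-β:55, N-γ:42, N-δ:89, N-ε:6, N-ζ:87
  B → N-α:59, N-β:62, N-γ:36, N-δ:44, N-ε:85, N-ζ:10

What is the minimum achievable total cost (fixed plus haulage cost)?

Open {A, B}: assign each demand point to its cheapest open site.
  N-α→B 59, N-β→A 55, N-γ→B 36, N-δ→B 44, N-ε→A 6, N-ζ→B 10
  haulage cost 210, fixed 23 → total 233.
Compare {B}: haulage cost 296 + fixed 14 = 310.
Compare {A}: haulage cost 353 + fixed 9 = 362.

233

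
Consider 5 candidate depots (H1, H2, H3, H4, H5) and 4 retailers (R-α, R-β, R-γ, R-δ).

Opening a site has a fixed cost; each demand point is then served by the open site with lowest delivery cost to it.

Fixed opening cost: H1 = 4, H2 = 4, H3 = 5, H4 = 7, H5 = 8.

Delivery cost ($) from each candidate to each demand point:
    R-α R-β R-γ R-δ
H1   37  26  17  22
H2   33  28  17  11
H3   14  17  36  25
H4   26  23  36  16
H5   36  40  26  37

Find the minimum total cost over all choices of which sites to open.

68

Open {H2, H3}: assign each demand point to its cheapest open site.
  R-α→H3 14, R-β→H3 17, R-γ→H2 17, R-δ→H2 11
  delivery cost 59, fixed 9 → total 68.
Compare {H1, H2, H3}: delivery cost 59 + fixed 13 = 72.
Compare {H2, H3, H4}: delivery cost 59 + fixed 16 = 75.
Compare {H2, H3, H5}: delivery cost 59 + fixed 17 = 76.
All other subsets cost ≥ 72. Minimum total cost: 68.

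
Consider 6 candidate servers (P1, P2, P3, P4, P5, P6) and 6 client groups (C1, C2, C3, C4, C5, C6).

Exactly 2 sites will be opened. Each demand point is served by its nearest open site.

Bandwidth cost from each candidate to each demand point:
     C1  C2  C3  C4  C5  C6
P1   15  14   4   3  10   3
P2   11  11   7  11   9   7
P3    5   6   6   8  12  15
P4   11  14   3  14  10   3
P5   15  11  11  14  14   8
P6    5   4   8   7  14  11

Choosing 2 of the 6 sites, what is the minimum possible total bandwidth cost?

Open {P1, P6}.
  C1→P6 5, C2→P6 4, C3→P1 4, C4→P1 3, C5→P1 10, C6→P1 3  ⇒ total 29.
Compare {P1, P3}: total 31.
Compare {P4, P6}: total 32.
No size-2 selection does better; minimum is 29.

29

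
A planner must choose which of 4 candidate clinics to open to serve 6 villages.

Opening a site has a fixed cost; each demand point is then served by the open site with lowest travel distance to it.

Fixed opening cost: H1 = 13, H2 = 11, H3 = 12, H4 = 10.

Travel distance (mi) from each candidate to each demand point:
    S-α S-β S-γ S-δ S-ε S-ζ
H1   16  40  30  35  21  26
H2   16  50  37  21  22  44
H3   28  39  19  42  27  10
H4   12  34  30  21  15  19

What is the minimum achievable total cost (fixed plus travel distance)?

Open {H3, H4}: assign each demand point to its cheapest open site.
  S-α→H4 12, S-β→H4 34, S-γ→H3 19, S-δ→H4 21, S-ε→H4 15, S-ζ→H3 10
  travel distance 111, fixed 22 → total 133.
Compare {H4}: travel distance 131 + fixed 10 = 141.
Compare {H2, H3, H4}: travel distance 111 + fixed 33 = 144.
Compare {H1, H3, H4}: travel distance 111 + fixed 35 = 146.
All other subsets cost ≥ 141. Minimum total cost: 133.

133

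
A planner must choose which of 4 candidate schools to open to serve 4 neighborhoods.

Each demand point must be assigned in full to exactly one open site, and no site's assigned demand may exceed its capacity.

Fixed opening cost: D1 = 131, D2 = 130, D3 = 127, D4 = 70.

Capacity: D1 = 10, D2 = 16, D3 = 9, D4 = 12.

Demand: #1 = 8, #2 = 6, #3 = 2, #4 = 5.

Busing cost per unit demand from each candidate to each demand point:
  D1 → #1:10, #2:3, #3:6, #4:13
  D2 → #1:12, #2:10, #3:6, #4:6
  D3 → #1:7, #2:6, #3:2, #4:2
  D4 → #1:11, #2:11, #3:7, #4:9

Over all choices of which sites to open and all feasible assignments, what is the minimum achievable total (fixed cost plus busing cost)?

Open {D2, D4}; cheapest assignment that respects the capacities:
  D2 (cap 16, load 13): #2, #3, #4 — cost 6×10 + 2×6 + 5×6 = 102
  D4 (cap 12, load 8): #1 — cost 8×11 = 88
  Shipping 190, fixed 200 → total 390.
  Any other capacity-feasible assignment to {D2, D4} ships for at least 190.
Compare {D1, D4}: its best feasible assignment gives total 404.
Compare {D2, D3}: its best feasible assignment gives total 415.
Every other set of open sites that can feasibly serve all demand totals ≥ 404 even under its best assignment. Minimum: 390.

390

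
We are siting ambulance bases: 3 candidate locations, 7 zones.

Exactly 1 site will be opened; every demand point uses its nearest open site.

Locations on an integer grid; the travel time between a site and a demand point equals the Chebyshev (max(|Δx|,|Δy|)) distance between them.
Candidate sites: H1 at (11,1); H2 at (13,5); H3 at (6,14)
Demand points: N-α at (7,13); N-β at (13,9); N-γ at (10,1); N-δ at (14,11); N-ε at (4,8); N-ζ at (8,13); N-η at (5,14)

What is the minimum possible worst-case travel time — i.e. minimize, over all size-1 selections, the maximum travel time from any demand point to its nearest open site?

9

Open {H2}.
  Farthest demand point is N-ε at travel time 9 (to H2); all others are ≤ 9.
With {H1} the worst case is 13.
With {H3} the worst case is 13.
No size-1 selection achieves below 9.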